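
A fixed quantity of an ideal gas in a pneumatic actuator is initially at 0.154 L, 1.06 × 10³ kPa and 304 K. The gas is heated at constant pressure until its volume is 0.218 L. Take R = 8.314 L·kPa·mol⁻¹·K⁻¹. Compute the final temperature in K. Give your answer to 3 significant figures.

P constant ⇒ V ∝ T: P₂ = P₁; T₂ = T₁·(V₂/V₁) = 430.3 K.

T₂ ≈ 430 K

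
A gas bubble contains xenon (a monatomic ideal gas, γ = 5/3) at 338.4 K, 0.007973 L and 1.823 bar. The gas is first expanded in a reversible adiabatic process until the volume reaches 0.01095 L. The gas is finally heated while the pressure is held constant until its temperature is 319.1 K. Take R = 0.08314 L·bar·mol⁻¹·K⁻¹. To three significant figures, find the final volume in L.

Reversible adiabatic, γ = 5/3: T₂ = T₁·(V₁/V₂)^(γ−1) = 273.9 K; P₂ = P₁·(V₁/V₂)^γ = 1.074 bar.
P constant ⇒ V ∝ T: P₃ = P₂; V₃ = V₂·(T₃/T₂) = 0.01276 L.

V₃ ≈ 0.0128 L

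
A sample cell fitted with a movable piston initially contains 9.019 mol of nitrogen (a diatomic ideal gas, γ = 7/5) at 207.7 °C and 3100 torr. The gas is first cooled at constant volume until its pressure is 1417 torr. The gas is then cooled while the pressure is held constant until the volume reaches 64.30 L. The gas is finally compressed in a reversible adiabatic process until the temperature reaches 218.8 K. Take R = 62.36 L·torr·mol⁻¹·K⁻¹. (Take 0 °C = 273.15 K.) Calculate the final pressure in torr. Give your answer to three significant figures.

P₄ ≈ 4.06e+03 torr

Convert: T₁ = 480.8 K.
From PV = nRT: V₁ = nRT₁/P₁ = 87.24 L.
Isochoric, so P/T is constant: V₂ = V₁; T₂ = T₁·(P₂/P₁) = 219.8 K.
P constant ⇒ V ∝ T: P₃ = P₂; T₃ = T₂·(V₃/V₂) = 162.0 K.
Reversible adiabatic, γ = 7/5: P₄ = P₃·(T₄/T₃)^(γ/(γ−1)) = 4057 torr; V₄ = V₃·(T₃/T₄)^(1/(γ−1)) = 30.33 L.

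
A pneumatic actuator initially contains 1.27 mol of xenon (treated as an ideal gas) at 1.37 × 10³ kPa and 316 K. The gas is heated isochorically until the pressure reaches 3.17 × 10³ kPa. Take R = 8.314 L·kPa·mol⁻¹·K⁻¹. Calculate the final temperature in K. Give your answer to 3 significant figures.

From PV = nRT: V₁ = nRT₁/P₁ = 2.435 L.
Isochoric, so P/T is constant: V₂ = V₁; T₂ = T₁·(P₂/P₁) = 731.2 K.

T₂ ≈ 731 K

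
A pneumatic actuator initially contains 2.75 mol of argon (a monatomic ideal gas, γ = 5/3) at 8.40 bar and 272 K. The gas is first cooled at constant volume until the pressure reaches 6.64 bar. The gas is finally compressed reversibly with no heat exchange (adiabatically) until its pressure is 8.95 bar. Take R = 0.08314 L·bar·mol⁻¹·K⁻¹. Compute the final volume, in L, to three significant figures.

From PV = nRT: V₁ = nRT₁/P₁ = 7.403 L.
Isochoric, so P/T is constant: V₂ = V₁; T₂ = T₁·(P₂/P₁) = 215.0 K.
Reversible adiabatic, γ = 5/3: T₃ = T₂·(P₃/P₂)^((γ−1)/γ) = 242.3 K; V₃ = V₂·(P₂/P₃)^(1/γ) = 6.189 L.

V₃ ≈ 6.19 L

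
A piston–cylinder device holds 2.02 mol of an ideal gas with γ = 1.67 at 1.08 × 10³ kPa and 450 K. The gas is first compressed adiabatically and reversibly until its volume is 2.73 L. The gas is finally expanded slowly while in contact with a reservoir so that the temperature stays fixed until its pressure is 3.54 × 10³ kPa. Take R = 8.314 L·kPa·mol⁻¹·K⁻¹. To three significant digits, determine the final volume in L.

From PV = nRT: V₁ = nRT₁/P₁ = 6.998 L.
Adiabatic (γ = 1.67), T V^(γ−1) and P V^γ constant: T₂ = T₁·(V₁/V₂)^(γ−1) = 845.5 K; P₂ = P₁·(V₁/V₂)^γ = 5201 kPa.
Isothermal, so P V is constant: T₃ = T₂; V₃ = V₂·(P₂/P₃) = 4.011 L.

V₃ ≈ 4.01 L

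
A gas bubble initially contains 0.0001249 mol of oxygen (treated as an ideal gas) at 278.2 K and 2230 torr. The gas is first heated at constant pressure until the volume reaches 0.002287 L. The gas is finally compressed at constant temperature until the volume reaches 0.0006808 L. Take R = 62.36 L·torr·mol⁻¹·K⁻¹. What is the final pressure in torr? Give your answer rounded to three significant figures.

P₃ ≈ 7.49e+03 torr

From PV = nRT: V₁ = nRT₁/P₁ = 0.0009717 L.
P constant ⇒ V ∝ T: P₂ = P₁; T₂ = T₁·(V₂/V₁) = 654.8 K.
Isothermal, so P V is constant: T₃ = T₂; P₃ = P₂·(V₂/V₃) = 7491 torr.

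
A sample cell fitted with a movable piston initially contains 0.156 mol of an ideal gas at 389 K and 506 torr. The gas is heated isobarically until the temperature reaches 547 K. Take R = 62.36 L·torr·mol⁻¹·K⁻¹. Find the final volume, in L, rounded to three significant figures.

V₂ ≈ 10.5 L

From PV = nRT: V₁ = nRT₁/P₁ = 7.479 L.
Isobaric, so V/T is constant: P₂ = P₁; V₂ = V₁·(T₂/T₁) = 10.52 L.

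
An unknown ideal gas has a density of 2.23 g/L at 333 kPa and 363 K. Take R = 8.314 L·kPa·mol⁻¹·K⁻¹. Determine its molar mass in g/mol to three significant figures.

M ≈ 20.2 g/mol

ρ = PM/(RT) ⇒ M = ρRT/P = (2.23 × 8.314 × 363.0) / 333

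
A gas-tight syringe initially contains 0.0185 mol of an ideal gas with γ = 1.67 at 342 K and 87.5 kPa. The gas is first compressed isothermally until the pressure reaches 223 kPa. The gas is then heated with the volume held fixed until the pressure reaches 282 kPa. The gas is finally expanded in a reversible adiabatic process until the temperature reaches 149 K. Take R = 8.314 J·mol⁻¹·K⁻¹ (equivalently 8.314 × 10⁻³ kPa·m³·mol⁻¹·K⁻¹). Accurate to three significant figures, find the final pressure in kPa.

P₄ ≈ 19.8 kPa

From PV = nRT: V₁ = nRT₁/P₁ = 0.0006012 m³.
Isothermal, so P V is constant: T₂ = T₁; V₂ = V₁·(P₁/P₂) = 0.0002359 m³.
Isochoric, so P/T is constant: V₃ = V₂; T₃ = T₂·(P₃/P₂) = 432.5 K.
Adiabatic (γ = 1.67), T V^(γ−1) and P V^γ constant: P₄ = P₃·(T₄/T₃)^(γ/(γ−1)) = 19.80 kPa; V₄ = V₃·(T₃/T₄)^(1/(γ−1)) = 0.001157 m³.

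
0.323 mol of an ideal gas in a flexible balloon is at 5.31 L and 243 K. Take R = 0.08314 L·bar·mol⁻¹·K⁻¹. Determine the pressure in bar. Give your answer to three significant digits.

PV = nRT ⇒ P = nRT/V = (0.323 × 0.08314 × 243) / 5.31

P ≈ 1.23 bar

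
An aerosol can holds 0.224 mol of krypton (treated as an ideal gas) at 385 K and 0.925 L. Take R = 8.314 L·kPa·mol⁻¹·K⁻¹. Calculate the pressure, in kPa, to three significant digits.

P ≈ 775 kPa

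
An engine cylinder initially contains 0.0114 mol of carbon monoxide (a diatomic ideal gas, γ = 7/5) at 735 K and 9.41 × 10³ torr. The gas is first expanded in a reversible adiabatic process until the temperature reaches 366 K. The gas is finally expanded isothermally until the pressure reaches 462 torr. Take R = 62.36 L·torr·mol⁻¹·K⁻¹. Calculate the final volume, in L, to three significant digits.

V₃ ≈ 0.563 L

From PV = nRT: V₁ = nRT₁/P₁ = 0.05553 L.
Reversible adiabatic, γ = 7/5: P₂ = P₁·(T₂/T₁)^(γ/(γ−1)) = 819.9 torr; V₂ = V₁·(T₁/T₂)^(1/(γ−1)) = 0.3173 L.
Isothermal, so P V is constant: T₃ = T₂; V₃ = V₂·(P₂/P₃) = 0.5632 L.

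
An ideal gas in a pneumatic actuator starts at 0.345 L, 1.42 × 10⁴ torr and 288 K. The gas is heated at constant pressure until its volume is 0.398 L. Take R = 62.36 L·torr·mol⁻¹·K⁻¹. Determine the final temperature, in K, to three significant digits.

P constant ⇒ V ∝ T: P₂ = P₁; T₂ = T₁·(V₂/V₁) = 332.2 K.

T₂ ≈ 332 K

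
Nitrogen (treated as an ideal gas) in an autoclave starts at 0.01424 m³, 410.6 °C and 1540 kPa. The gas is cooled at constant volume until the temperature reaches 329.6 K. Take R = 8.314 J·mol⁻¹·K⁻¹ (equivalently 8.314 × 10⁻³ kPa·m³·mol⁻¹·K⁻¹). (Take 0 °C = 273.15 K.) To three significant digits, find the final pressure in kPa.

Convert: T₁ = 683.8 K.
Isochoric, so P/T is constant: V₂ = V₁; P₂ = P₁·(T₂/T₁) = 742.4 kPa.

P₂ ≈ 742 kPa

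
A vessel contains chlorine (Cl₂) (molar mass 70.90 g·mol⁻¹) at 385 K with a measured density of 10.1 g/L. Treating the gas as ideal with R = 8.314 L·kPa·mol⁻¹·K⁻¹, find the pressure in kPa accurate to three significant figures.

P ≈ 456 kPa

ρ = PM/(RT) ⇒ P = ρRT/M = (10.1 × 8.314 × 385.0) / 70.90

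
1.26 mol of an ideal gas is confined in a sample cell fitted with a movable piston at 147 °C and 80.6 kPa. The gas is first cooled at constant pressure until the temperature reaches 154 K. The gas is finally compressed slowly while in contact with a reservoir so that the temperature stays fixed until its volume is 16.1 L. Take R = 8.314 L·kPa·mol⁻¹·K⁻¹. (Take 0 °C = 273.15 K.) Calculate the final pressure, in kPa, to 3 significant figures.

P₃ ≈ 100 kPa

Convert: T₁ = 420.1 K.
From PV = nRT: V₁ = nRT₁/P₁ = 54.61 L.
Isobaric, so V/T is constant: P₂ = P₁; V₂ = V₁·(T₂/T₁) = 20.02 L.
Isothermal, so P V is constant: T₃ = T₂; P₃ = P₂·(V₂/V₃) = 100.2 kPa.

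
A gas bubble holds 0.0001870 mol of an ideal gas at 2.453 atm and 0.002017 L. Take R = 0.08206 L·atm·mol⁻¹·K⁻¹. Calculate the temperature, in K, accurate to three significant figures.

PV = nRT ⇒ T = PV/(nR) = (2.453 × 0.002017) / (0.0001870 × 0.08206)

T ≈ 322 K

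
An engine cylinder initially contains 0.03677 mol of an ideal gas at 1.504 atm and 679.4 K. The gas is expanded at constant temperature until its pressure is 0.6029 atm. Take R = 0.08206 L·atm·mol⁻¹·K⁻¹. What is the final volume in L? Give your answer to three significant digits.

From PV = nRT: V₁ = nRT₁/P₁ = 1.363 L.
Isothermal, so P V is constant: T₂ = T₁; V₂ = V₁·(P₁/P₂) = 3.400 L.

V₂ ≈ 3.40 L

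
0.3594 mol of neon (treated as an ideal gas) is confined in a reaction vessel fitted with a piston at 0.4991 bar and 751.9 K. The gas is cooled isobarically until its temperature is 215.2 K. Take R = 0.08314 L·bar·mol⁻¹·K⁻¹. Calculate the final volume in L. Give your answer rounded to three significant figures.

V₂ ≈ 12.9 L

From PV = nRT: V₁ = nRT₁/P₁ = 45.02 L.
Isobaric, so V/T is constant: P₂ = P₁; V₂ = V₁·(T₂/T₁) = 12.88 L.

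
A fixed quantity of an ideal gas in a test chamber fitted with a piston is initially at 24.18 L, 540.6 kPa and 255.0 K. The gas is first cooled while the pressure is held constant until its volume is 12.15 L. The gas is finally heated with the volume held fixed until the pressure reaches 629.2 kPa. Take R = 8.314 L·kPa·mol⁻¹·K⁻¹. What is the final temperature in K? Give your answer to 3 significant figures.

Isobaric, so V/T is constant: P₂ = P₁; T₂ = T₁·(V₂/V₁) = 128.1 K.
Isochoric, so P/T is constant: V₃ = V₂; T₃ = T₂·(P₃/P₂) = 149.1 K.

T₃ ≈ 149 K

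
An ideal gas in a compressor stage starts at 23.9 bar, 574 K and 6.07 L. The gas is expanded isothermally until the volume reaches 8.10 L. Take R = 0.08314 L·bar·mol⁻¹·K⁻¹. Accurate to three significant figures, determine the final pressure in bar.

Isothermal, so P V is constant: T₂ = T₁; P₂ = P₁·(V₁/V₂) = 17.91 bar.

P₂ ≈ 17.9 bar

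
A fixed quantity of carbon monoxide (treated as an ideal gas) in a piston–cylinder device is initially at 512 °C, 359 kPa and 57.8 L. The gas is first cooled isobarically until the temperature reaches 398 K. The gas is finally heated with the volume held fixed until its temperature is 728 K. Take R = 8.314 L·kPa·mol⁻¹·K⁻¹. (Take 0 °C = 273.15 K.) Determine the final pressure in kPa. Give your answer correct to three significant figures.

P₃ ≈ 657 kPa

Convert: T₁ = 785.1 K.
P constant ⇒ V ∝ T: P₂ = P₁; V₂ = V₁·(T₂/T₁) = 29.30 L.
Isochoric, so P/T is constant: V₃ = V₂; P₃ = P₂·(T₃/T₂) = 656.7 kPa.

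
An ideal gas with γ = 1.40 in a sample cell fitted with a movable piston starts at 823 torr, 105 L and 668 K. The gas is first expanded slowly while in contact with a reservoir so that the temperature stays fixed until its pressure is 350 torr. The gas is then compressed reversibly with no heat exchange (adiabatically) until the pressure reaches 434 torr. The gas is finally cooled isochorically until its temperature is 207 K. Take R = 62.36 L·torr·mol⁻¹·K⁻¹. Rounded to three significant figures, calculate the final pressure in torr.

P₄ ≈ 126 torr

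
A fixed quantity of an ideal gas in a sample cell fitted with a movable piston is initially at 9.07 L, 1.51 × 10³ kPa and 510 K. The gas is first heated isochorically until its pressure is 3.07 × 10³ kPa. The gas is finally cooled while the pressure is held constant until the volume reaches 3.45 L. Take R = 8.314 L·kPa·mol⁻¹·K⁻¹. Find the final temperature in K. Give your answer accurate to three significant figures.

T₃ ≈ 394 K

Isochoric, so P/T is constant: V₂ = V₁; T₂ = T₁·(P₂/P₁) = 1037 K.
P constant ⇒ V ∝ T: P₃ = P₂; T₃ = T₂·(V₃/V₂) = 394.4 K.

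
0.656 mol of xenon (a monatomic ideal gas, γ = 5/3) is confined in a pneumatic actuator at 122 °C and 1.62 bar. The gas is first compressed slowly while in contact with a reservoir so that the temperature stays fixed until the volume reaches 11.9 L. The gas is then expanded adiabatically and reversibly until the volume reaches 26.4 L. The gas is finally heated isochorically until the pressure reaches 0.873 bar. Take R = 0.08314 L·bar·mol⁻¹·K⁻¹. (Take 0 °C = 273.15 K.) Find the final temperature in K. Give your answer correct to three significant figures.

T₄ ≈ 423 K

Convert: T₁ = 395.1 K.
From PV = nRT: V₁ = nRT₁/P₁ = 13.30 L.
Isothermal, so P V is constant: T₂ = T₁; P₂ = P₁·(V₁/V₂) = 1.811 bar.
Reversible adiabatic, γ = 5/3: T₃ = T₂·(V₂/V₃)^(γ−1) = 232.3 K; P₃ = P₂·(V₂/V₃)^γ = 0.4799 bar.
V constant ⇒ P ∝ T: V₄ = V₃; T₄ = T₃·(P₄/P₃) = 422.6 K.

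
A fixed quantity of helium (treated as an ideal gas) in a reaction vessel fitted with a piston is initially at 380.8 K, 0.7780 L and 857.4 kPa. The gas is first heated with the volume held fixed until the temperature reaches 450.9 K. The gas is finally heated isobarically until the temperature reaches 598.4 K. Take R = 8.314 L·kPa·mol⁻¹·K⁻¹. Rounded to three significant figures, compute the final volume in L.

Isochoric, so P/T is constant: V₂ = V₁; P₂ = P₁·(T₂/T₁) = 1015 kPa.
Isobaric, so V/T is constant: P₃ = P₂; V₃ = V₂·(T₃/T₂) = 1.033 L.

V₃ ≈ 1.03 L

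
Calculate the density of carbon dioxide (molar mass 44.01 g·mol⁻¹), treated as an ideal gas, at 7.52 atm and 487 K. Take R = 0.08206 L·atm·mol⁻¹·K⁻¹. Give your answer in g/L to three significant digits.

ρ ≈ 8.28 g/L

ρ = PM/(RT) = (7.52 × 44.01) / (0.08206 × 487.0)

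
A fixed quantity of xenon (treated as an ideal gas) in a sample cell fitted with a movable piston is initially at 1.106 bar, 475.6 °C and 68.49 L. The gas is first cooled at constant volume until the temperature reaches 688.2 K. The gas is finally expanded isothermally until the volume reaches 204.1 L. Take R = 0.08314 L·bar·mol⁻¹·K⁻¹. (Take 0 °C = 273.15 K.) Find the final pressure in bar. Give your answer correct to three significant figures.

P₃ ≈ 0.341 bar

Convert: T₁ = 748.8 K.
Isochoric, so P/T is constant: V₂ = V₁; P₂ = P₁·(T₂/T₁) = 1.017 bar.
T constant ⇒ Boyle's law P V = const: T₃ = T₂; P₃ = P₂·(V₂/V₃) = 0.3411 bar.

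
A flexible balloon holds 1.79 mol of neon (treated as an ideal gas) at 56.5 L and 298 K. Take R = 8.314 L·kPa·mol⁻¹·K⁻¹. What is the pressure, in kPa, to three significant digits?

P ≈ 78.5 kPa

PV = nRT ⇒ P = nRT/V = (1.79 × 8.314 × 298) / 56.5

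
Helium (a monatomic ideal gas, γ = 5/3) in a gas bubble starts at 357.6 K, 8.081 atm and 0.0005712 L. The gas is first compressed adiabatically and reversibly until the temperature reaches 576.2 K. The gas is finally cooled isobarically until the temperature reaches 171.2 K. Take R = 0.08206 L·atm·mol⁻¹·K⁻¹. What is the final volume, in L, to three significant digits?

Reversible adiabatic, γ = 5/3: P₂ = P₁·(T₂/T₁)^(γ/(γ−1)) = 26.63 atm; V₂ = V₁·(T₁/T₂)^(1/(γ−1)) = 0.0002793 L.
P constant ⇒ V ∝ T: P₃ = P₂; V₃ = V₂·(T₃/T₂) = 8.298e-05 L.

V₃ ≈ 8.30e-05 L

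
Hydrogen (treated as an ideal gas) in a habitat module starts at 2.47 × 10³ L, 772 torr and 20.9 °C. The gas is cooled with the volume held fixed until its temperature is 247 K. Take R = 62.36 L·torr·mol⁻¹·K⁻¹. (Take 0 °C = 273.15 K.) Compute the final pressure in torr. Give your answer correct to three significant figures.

Convert: T₁ = 294.0 K.
V constant ⇒ P ∝ T: V₂ = V₁; P₂ = P₁·(T₂/T₁) = 648.5 torr.

P₂ ≈ 648 torr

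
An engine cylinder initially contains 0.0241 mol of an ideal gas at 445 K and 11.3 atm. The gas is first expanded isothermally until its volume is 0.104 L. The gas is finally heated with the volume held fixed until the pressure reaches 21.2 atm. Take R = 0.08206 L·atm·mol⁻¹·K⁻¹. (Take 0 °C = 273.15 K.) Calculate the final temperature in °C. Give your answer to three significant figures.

From PV = nRT: V₁ = nRT₁/P₁ = 0.07788 L.
T constant ⇒ Boyle's law P V = const: T₂ = T₁; P₂ = P₁·(V₁/V₂) = 8.462 atm.
V constant ⇒ P ∝ T: V₃ = V₂; T₃ = T₂·(P₃/P₂) = 1115 K.

T₃ ≈ 842 °C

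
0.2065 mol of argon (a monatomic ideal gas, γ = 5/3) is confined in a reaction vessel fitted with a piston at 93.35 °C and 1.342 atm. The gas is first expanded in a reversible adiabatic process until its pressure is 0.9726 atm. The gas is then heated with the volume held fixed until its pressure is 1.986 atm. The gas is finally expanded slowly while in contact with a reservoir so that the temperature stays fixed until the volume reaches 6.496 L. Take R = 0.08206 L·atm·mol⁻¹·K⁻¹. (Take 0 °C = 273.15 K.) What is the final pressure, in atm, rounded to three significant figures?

Convert: T₁ = 366.5 K.
From PV = nRT: V₁ = nRT₁/P₁ = 4.628 L.
Reversible adiabatic, γ = 5/3: T₂ = T₁·(P₂/P₁)^((γ−1)/γ) = 322.2 K; V₂ = V₁·(P₁/P₂)^(1/γ) = 5.614 L.
V constant ⇒ P ∝ T: V₃ = V₂; T₃ = T₂·(P₃/P₂) = 657.9 K.
T constant ⇒ Boyle's law P V = const: T₄ = T₃; P₄ = P₃·(V₃/V₄) = 1.716 atm.

P₄ ≈ 1.72 atm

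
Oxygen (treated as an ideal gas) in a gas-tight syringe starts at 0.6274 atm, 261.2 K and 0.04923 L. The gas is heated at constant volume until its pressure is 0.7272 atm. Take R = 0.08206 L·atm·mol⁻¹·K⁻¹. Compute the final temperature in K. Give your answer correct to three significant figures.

T₂ ≈ 303 K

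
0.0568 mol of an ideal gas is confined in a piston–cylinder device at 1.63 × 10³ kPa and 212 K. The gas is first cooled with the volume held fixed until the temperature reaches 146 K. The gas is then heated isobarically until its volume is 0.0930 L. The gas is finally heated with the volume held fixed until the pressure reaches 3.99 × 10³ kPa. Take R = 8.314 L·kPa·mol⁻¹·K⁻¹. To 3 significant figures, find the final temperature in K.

T₄ ≈ 786 K

From PV = nRT: V₁ = nRT₁/P₁ = 0.06142 L.
V constant ⇒ P ∝ T: V₂ = V₁; P₂ = P₁·(T₂/T₁) = 1123 kPa.
Isobaric, so V/T is constant: P₃ = P₂; T₃ = T₂·(V₃/V₂) = 221.1 K.
V constant ⇒ P ∝ T: V₄ = V₃; T₄ = T₃·(P₄/P₃) = 785.8 K.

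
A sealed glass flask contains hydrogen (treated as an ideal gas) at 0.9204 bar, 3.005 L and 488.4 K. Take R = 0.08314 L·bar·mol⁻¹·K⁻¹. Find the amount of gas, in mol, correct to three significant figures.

n ≈ 0.0681 mol

PV = nRT ⇒ n = PV/(RT) = (0.9204 × 3.005) / (0.08314 × 488.4)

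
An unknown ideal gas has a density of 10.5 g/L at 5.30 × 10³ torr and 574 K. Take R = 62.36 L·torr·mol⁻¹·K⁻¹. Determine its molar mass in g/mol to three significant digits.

ρ = PM/(RT) ⇒ M = ρRT/P = (10.5 × 62.36 × 574.0) / 5.30e+03

M ≈ 70.9 g/mol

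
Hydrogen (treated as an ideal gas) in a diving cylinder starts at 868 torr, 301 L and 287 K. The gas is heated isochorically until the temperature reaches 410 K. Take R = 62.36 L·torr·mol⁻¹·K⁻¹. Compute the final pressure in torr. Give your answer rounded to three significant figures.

V constant ⇒ P ∝ T: V₂ = V₁; P₂ = P₁·(T₂/T₁) = 1240 torr.

P₂ ≈ 1.24e+03 torr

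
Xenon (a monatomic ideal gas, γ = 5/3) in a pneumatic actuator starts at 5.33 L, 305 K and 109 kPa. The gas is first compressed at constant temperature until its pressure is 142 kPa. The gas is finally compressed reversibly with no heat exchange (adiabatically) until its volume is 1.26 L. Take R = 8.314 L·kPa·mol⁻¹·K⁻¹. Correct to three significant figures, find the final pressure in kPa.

P₃ ≈ 1.01e+03 kPa

T constant ⇒ Boyle's law P V = const: T₂ = T₁; V₂ = V₁·(P₁/P₂) = 4.091 L.
Adiabatic (γ = 5/3), T V^(γ−1) and P V^γ constant: T₃ = T₂·(V₂/V₃)^(γ−1) = 668.8 K; P₃ = P₂·(V₂/V₃)^γ = 1011 kPa.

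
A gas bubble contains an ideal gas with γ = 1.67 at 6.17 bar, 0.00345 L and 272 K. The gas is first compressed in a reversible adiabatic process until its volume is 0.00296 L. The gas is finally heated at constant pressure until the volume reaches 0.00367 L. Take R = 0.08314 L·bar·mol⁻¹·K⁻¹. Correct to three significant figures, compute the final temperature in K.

Adiabatic (γ = 1.67), T V^(γ−1) and P V^γ constant: T₂ = T₁·(V₁/V₂)^(γ−1) = 301.4 K; P₂ = P₁·(V₁/V₂)^γ = 7.969 bar.
Isobaric, so V/T is constant: P₃ = P₂; T₃ = T₂·(V₃/V₂) = 373.7 K.

T₃ ≈ 374 K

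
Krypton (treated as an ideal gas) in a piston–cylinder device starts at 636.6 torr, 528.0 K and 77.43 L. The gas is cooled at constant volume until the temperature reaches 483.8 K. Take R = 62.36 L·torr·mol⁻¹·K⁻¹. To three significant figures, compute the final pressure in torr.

P₂ ≈ 583 torr

V constant ⇒ P ∝ T: V₂ = V₁; P₂ = P₁·(T₂/T₁) = 583.3 torr.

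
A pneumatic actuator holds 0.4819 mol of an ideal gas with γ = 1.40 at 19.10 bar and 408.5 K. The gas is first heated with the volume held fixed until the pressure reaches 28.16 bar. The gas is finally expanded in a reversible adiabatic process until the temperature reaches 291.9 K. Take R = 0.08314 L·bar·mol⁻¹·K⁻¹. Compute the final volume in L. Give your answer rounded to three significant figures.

V₃ ≈ 5.24 L

From PV = nRT: V₁ = nRT₁/P₁ = 0.8569 L.
V constant ⇒ P ∝ T: V₂ = V₁; T₂ = T₁·(P₂/P₁) = 602.3 K.
Reversible adiabatic, γ = 1.40: P₃ = P₂·(T₃/T₂)^(γ/(γ−1)) = 2.232 bar; V₃ = V₂·(T₂/T₃)^(1/(γ−1)) = 5.240 L.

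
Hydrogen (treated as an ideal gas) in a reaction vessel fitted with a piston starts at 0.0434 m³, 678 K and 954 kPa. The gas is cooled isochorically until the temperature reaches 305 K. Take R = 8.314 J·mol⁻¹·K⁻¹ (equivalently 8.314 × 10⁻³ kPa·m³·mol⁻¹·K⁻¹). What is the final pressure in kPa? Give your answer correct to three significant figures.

P₂ ≈ 429 kPa

Isochoric, so P/T is constant: V₂ = V₁; P₂ = P₁·(T₂/T₁) = 429.2 kPa.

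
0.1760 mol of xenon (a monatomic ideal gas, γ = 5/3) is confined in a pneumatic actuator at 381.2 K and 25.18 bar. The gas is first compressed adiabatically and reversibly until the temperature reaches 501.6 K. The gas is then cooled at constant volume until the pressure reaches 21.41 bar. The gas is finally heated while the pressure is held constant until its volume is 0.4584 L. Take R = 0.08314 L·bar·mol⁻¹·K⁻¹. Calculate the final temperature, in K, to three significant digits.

From PV = nRT: V₁ = nRT₁/P₁ = 0.2215 L.
Reversible adiabatic, γ = 5/3: P₂ = P₁·(T₂/T₁)^(γ/(γ−1)) = 50.01 bar; V₂ = V₁·(T₁/T₂)^(1/(γ−1)) = 0.1468 L.
Isochoric, so P/T is constant: V₃ = V₂; T₃ = T₂·(P₃/P₂) = 214.7 K.
P constant ⇒ V ∝ T: P₄ = P₃; T₄ = T₃·(V₄/V₃) = 670.7 K.

T₄ ≈ 671 K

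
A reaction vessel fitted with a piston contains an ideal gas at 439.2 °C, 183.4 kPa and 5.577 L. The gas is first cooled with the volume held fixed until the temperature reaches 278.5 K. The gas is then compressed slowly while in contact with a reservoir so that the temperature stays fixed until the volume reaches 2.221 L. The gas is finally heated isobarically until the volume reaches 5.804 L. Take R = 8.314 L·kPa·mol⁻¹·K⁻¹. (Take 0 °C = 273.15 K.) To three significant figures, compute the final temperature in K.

T₄ ≈ 728 K

Convert: T₁ = 712.3 K.
V constant ⇒ P ∝ T: V₂ = V₁; P₂ = P₁·(T₂/T₁) = 71.70 kPa.
Isothermal, so P V is constant: T₃ = T₂; P₃ = P₂·(V₂/V₃) = 180.0 kPa.
P constant ⇒ V ∝ T: P₄ = P₃; T₄ = T₃·(V₄/V₃) = 727.8 K.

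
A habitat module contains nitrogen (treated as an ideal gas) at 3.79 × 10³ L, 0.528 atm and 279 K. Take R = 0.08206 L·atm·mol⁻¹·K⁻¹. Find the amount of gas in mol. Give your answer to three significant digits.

n ≈ 87.4 mol

PV = nRT ⇒ n = PV/(RT) = (0.528 × 3.79e+03) / (0.08206 × 279)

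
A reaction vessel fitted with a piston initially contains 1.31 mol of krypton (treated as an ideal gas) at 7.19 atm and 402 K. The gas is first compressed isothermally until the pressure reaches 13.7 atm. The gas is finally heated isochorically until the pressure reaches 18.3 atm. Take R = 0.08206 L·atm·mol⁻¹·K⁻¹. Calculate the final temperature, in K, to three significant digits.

From PV = nRT: V₁ = nRT₁/P₁ = 6.010 L.
Isothermal, so P V is constant: T₂ = T₁; V₂ = V₁·(P₁/P₂) = 3.154 L.
Isochoric, so P/T is constant: V₃ = V₂; T₃ = T₂·(P₃/P₂) = 537.0 K.

T₃ ≈ 537 K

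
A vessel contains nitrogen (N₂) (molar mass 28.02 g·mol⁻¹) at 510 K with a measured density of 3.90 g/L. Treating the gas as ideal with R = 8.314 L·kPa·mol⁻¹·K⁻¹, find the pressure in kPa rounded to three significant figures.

P ≈ 590 kPa

ρ = PM/(RT) ⇒ P = ρRT/M = (3.90 × 8.314 × 510.0) / 28.02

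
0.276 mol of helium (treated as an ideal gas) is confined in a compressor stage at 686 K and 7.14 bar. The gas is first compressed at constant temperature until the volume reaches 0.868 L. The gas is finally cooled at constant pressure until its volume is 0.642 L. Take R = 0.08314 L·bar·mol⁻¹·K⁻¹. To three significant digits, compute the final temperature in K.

T₃ ≈ 507 K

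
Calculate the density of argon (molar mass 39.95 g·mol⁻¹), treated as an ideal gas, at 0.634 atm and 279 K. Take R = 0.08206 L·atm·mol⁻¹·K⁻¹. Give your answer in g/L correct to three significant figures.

ρ ≈ 1.11 g/L

ρ = PM/(RT) = (0.634 × 39.95) / (0.08206 × 279.0)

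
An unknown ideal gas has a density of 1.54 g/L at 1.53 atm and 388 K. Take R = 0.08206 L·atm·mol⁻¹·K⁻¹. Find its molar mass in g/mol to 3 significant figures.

M ≈ 32.0 g/mol

ρ = PM/(RT) ⇒ M = ρRT/P = (1.54 × 0.08206 × 388.0) / 1.53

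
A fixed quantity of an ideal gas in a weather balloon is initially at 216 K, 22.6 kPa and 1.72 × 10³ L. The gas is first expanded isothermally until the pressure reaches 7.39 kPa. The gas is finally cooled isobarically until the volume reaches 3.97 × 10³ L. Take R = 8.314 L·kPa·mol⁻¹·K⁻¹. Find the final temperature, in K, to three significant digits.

T₃ ≈ 163 K

Isothermal, so P V is constant: T₂ = T₁; V₂ = V₁·(P₁/P₂) = 5260 L.
Isobaric, so V/T is constant: P₃ = P₂; T₃ = T₂·(V₃/V₂) = 163.0 K.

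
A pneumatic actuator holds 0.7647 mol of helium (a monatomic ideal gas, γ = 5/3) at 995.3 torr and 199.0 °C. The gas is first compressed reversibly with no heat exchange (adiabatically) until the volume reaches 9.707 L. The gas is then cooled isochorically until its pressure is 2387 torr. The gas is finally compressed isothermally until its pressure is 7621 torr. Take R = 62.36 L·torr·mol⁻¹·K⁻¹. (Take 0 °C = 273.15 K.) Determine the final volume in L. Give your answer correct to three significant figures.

V₄ ≈ 3.04 L

Convert: T₁ = 472.1 K.
From PV = nRT: V₁ = nRT₁/P₁ = 22.62 L.
Adiabatic (γ = 5/3), T V^(γ−1) and P V^γ constant: T₂ = T₁·(V₁/V₂)^(γ−1) = 829.9 K; P₂ = P₁·(V₁/V₂)^γ = 4077 torr.
Isochoric, so P/T is constant: V₃ = V₂; T₃ = T₂·(P₃/P₂) = 485.9 K.
Isothermal, so P V is constant: T₄ = T₃; V₄ = V₃·(P₃/P₄) = 3.040 L.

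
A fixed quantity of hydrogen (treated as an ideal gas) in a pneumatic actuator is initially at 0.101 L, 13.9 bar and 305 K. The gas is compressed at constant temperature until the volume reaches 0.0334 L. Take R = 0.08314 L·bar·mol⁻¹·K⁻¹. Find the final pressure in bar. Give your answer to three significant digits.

T constant ⇒ Boyle's law P V = const: T₂ = T₁; P₂ = P₁·(V₁/V₂) = 42.03 bar.

P₂ ≈ 42.0 bar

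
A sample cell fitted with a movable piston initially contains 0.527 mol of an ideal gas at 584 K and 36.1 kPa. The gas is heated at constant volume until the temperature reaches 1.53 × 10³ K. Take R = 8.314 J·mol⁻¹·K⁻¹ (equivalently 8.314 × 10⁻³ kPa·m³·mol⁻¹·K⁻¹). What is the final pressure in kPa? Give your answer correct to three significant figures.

From PV = nRT: V₁ = nRT₁/P₁ = 0.07088 m³.
V constant ⇒ P ∝ T: V₂ = V₁; P₂ = P₁·(T₂/T₁) = 94.58 kPa.

P₂ ≈ 94.6 kPa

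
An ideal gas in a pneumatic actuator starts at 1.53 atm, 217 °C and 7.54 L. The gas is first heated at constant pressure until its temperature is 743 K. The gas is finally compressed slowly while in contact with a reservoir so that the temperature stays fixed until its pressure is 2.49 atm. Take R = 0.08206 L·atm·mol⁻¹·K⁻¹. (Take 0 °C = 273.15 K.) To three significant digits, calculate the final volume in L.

Convert: T₁ = 490.1 K.
Isobaric, so V/T is constant: P₂ = P₁; V₂ = V₁·(T₂/T₁) = 11.43 L.
Isothermal, so P V is constant: T₃ = T₂; V₃ = V₂·(P₂/P₃) = 7.023 L.

V₃ ≈ 7.02 L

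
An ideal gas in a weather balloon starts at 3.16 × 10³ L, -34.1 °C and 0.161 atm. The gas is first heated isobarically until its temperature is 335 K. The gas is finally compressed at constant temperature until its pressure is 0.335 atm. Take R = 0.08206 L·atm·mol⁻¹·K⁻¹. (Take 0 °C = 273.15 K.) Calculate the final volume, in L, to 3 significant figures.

Convert: T₁ = 239.0 K.
Isobaric, so V/T is constant: P₂ = P₁; V₂ = V₁·(T₂/T₁) = 4428 L.
Isothermal, so P V is constant: T₃ = T₂; V₃ = V₂·(P₂/P₃) = 2128 L.

V₃ ≈ 2.13e+03 L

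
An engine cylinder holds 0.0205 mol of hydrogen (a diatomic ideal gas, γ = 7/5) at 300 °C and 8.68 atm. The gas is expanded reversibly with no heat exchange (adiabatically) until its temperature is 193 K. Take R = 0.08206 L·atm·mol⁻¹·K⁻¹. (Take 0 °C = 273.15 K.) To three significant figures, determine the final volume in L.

V₂ ≈ 1.69 L

Convert: T₁ = 573.1 K.
From PV = nRT: V₁ = nRT₁/P₁ = 0.1111 L.
Adiabatic (γ = 7/5), T V^(γ−1) and P V^γ constant: P₂ = P₁·(T₂/T₁)^(γ/(γ−1)) = 0.1923 atm; V₂ = V₁·(T₁/T₂)^(1/(γ−1)) = 1.688 L.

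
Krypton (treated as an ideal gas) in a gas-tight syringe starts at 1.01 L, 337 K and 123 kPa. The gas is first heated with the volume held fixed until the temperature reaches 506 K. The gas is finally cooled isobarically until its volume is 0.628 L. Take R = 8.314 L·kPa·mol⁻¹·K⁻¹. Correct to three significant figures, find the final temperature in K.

Isochoric, so P/T is constant: V₂ = V₁; P₂ = P₁·(T₂/T₁) = 184.7 kPa.
P constant ⇒ V ∝ T: P₃ = P₂; T₃ = T₂·(V₃/V₂) = 314.6 K.

T₃ ≈ 315 K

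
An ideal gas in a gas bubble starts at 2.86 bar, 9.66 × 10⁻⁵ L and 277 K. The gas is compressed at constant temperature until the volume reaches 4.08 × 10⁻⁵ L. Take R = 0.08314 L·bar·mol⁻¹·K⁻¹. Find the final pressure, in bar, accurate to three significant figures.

P₂ ≈ 6.77 bar

Isothermal, so P V is constant: T₂ = T₁; P₂ = P₁·(V₁/V₂) = 6.771 bar.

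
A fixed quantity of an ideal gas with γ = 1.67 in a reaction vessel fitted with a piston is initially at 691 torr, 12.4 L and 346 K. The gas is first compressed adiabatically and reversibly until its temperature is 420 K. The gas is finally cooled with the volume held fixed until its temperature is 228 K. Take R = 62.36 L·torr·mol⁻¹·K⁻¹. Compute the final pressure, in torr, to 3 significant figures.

P₃ ≈ 608 torr

Reversible adiabatic, γ = 1.67: P₂ = P₁·(T₂/T₁)^(γ/(γ−1)) = 1120 torr; V₂ = V₁·(T₁/T₂)^(1/(γ−1)) = 9.285 L.
Isochoric, so P/T is constant: V₃ = V₂; P₃ = P₂·(T₃/T₂) = 608.1 torr.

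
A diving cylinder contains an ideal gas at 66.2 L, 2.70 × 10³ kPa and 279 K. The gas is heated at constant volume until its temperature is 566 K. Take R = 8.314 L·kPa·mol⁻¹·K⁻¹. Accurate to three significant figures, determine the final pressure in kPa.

P₂ ≈ 5.48e+03 kPa

V constant ⇒ P ∝ T: V₂ = V₁; P₂ = P₁·(T₂/T₁) = 5477 kPa.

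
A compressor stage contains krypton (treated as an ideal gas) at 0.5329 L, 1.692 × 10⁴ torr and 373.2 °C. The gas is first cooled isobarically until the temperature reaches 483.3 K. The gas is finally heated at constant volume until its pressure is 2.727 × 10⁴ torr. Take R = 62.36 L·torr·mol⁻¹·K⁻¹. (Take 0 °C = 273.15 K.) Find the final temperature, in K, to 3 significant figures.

Convert: T₁ = 646.3 K.
Isobaric, so V/T is constant: P₂ = P₁; V₂ = V₁·(T₂/T₁) = 0.3985 L.
Isochoric, so P/T is constant: V₃ = V₂; T₃ = T₂·(P₃/P₂) = 778.9 K.

T₃ ≈ 779 K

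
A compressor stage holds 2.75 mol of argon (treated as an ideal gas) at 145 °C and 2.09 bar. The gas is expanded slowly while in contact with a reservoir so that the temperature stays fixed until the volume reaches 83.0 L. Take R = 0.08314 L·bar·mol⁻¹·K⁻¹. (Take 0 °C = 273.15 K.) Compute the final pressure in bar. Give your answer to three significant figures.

Convert: T₁ = 418.1 K.
From PV = nRT: V₁ = nRT₁/P₁ = 45.74 L.
Isothermal, so P V is constant: T₂ = T₁; P₂ = P₁·(V₁/V₂) = 1.152 bar.

P₂ ≈ 1.15 bar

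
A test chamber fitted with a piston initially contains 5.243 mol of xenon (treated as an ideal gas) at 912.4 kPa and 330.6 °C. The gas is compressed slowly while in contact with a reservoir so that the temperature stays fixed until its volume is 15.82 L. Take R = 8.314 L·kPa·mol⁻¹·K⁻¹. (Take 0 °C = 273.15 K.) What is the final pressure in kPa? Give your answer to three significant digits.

Convert: T₁ = 603.8 K.
From PV = nRT: V₁ = nRT₁/P₁ = 28.84 L.
Isothermal, so P V is constant: T₂ = T₁; P₂ = P₁·(V₁/V₂) = 1664 kPa.

P₂ ≈ 1.66e+03 kPa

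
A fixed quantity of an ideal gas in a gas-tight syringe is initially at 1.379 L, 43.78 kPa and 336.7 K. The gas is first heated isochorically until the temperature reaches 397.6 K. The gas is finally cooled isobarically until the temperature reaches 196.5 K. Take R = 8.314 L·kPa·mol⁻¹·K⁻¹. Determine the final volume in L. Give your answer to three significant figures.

Isochoric, so P/T is constant: V₂ = V₁; P₂ = P₁·(T₂/T₁) = 51.70 kPa.
P constant ⇒ V ∝ T: P₃ = P₂; V₃ = V₂·(T₃/T₂) = 0.6815 L.

V₃ ≈ 0.682 L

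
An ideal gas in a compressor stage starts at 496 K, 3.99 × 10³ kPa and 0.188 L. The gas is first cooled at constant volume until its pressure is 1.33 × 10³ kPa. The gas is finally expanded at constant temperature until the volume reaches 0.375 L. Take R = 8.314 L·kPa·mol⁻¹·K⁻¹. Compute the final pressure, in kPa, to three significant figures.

Isochoric, so P/T is constant: V₂ = V₁; T₂ = T₁·(P₂/P₁) = 165.3 K.
T constant ⇒ Boyle's law P V = const: T₃ = T₂; P₃ = P₂·(V₂/V₃) = 666.8 kPa.

P₃ ≈ 667 kPa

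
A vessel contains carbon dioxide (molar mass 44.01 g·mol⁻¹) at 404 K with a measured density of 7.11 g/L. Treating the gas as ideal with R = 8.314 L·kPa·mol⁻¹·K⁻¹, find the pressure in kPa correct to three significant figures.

ρ = PM/(RT) ⇒ P = ρRT/M = (7.11 × 8.314 × 404.0) / 44.01

P ≈ 543 kPa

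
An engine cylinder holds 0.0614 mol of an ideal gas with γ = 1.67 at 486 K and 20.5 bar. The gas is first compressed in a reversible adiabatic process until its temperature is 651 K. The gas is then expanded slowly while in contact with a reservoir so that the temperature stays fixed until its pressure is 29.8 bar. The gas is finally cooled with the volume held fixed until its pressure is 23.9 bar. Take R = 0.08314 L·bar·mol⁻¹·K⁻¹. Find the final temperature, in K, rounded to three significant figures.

T₄ ≈ 522 K

From PV = nRT: V₁ = nRT₁/P₁ = 0.1210 L.
Adiabatic (γ = 1.67), T V^(γ−1) and P V^γ constant: P₂ = P₁·(T₂/T₁)^(γ/(γ−1)) = 42.48 bar; V₂ = V₁·(T₁/T₂)^(1/(γ−1)) = 0.07823 L.
Isothermal, so P V is constant: T₃ = T₂; V₃ = V₂·(P₂/P₃) = 0.1115 L.
V constant ⇒ P ∝ T: V₄ = V₃; T₄ = T₃·(P₄/P₃) = 522.1 K.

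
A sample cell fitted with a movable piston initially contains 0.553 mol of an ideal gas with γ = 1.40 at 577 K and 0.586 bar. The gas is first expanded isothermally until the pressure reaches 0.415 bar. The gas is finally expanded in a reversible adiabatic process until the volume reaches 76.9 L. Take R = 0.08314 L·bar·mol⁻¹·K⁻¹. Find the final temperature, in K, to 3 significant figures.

From PV = nRT: V₁ = nRT₁/P₁ = 45.27 L.
T constant ⇒ Boyle's law P V = const: T₂ = T₁; V₂ = V₁·(P₁/P₂) = 63.92 L.
Adiabatic (γ = 1.40), T V^(γ−1) and P V^γ constant: T₃ = T₂·(V₂/V₃)^(γ−1) = 535.9 K; P₃ = P₂·(V₂/V₃)^γ = 0.3204 bar.

T₃ ≈ 536 K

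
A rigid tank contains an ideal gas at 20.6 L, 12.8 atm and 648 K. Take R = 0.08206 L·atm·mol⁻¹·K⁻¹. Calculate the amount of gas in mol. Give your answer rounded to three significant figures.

n ≈ 4.96 mol

PV = nRT ⇒ n = PV/(RT) = (12.8 × 20.6) / (0.08206 × 648)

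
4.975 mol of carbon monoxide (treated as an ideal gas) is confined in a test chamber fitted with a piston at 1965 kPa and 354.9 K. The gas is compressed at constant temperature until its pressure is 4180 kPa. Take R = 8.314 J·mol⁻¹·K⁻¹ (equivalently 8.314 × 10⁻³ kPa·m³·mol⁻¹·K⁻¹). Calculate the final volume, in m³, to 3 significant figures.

V₂ ≈ 0.00351 m³

From PV = nRT: V₁ = nRT₁/P₁ = 0.007470 m³.
T constant ⇒ Boyle's law P V = const: T₂ = T₁; V₂ = V₁·(P₁/P₂) = 0.003512 m³.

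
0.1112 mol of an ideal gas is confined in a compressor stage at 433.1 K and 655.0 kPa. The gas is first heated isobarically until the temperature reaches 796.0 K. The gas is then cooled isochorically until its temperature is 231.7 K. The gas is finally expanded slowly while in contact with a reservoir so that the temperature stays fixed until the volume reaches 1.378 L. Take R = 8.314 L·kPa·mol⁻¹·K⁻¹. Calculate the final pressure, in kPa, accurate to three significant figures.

P₄ ≈ 155 kPa

From PV = nRT: V₁ = nRT₁/P₁ = 0.6113 L.
Isobaric, so V/T is constant: P₂ = P₁; V₂ = V₁·(T₂/T₁) = 1.124 L.
Isochoric, so P/T is constant: V₃ = V₂; P₃ = P₂·(T₃/T₂) = 190.7 kPa.
T constant ⇒ Boyle's law P V = const: T₄ = T₃; P₄ = P₃·(V₃/V₄) = 155.5 kPa.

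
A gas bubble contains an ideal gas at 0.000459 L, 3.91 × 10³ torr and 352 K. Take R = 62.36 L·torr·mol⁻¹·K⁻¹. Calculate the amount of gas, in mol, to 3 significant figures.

PV = nRT ⇒ n = PV/(RT) = (3.91e+03 × 0.000459) / (62.36 × 352)

n ≈ 8.18e-05 mol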